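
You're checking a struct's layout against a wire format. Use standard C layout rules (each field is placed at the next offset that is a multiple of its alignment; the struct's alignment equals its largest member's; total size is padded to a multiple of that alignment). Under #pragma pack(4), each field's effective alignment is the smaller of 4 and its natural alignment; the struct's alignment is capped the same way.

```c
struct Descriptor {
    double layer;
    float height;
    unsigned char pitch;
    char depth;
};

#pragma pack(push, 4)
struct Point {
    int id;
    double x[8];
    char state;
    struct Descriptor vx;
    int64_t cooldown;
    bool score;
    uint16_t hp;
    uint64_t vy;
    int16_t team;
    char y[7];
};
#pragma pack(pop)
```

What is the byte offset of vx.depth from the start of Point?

85

Descriptor: layer at 0 (size 8, align 8) → ends 8; height at 8 (size 4, align 4) → ends 12; pitch at 12 (size 1, align 1) → ends 13; depth at 13 (size 1, align 1) → ends 14; tail pad 2 to reach multiple of 8; total 16 bytes, alignment 8
id at 0 (size 4, align 4) → ends 4
x at 4 (size 64, align 4) → ends 68
state at 68 (size 1, align 1) → ends 69
pad 3 to align 4 for vx
vx at 72 (size 16, align 4) → ends 88
within Descriptor: depth at 13
72 + 13 = 85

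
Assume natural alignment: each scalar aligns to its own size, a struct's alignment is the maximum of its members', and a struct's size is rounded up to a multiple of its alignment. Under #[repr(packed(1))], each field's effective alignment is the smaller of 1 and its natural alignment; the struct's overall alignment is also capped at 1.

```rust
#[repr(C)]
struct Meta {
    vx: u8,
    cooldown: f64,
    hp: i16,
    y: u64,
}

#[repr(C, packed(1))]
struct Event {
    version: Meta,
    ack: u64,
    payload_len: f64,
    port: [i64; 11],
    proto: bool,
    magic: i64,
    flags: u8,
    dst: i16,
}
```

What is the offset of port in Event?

Meta: @0: vx [1B, align 1] → 1; +7 pad (align 8); @8: cooldown [8B, align 8] → 16; @16: hp [2B, align 2] → 18; +6 pad (align 8); @24: y [8B, align 8] → 32; size 32, align 8
@0: version [32B, align 1] → 32
@32: ack [8B, align 1] → 40
@40: payload_len [8B, align 1] → 48
@48: port [88B, align 1] → 136

48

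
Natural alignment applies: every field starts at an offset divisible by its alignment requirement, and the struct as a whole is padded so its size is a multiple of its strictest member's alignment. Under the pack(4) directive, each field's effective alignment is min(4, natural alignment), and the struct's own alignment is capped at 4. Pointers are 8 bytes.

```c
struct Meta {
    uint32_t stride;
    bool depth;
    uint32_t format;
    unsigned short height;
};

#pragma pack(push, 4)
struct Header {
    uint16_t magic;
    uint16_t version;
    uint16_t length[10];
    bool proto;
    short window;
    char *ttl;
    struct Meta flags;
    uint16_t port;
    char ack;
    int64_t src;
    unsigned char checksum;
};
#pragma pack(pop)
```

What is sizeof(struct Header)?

Meta: @0: stride [4B, align 4] → 4; @4: depth [1B, align 1] → 5; +3 pad (align 4); @8: format [4B, align 4] → 12; @12: height [2B, align 2] → 14; +2 tail pad (align 4); size 16, align 4
@0: magic [2B, align 2] → 2
@2: version [2B, align 2] → 4
@4: length [20B, align 2] → 24
@24: proto [1B, align 1] → 25
+1 pad (align 2)
@26: window [2B, align 2] → 28
@28: ttl [8B, align 4] → 36
@36: flags [16B, align 4] → 52
@52: port [2B, align 2] → 54
@54: ack [1B, align 1] → 55
+1 pad (align 4)
@56: src [8B, align 4] → 64
@64: checksum [1B, align 1] → 65
+3 tail pad (align 4)
size 68, align 4

68 bytes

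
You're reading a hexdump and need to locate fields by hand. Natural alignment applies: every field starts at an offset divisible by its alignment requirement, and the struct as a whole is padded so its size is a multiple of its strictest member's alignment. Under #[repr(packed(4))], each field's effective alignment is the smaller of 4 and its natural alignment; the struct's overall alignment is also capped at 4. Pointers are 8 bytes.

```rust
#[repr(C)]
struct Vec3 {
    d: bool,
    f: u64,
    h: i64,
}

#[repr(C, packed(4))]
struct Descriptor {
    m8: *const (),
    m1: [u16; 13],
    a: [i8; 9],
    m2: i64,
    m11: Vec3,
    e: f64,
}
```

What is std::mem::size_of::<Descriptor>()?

Vec3: d at 0 (size 1, align 1) → ends 1; pad 7 to align 8 for f; f at 8 (size 8, align 8) → ends 16; h at 16 (size 8, align 8) → ends 24; total 24 bytes, alignment 8
m8 at 0 (size 8, align 4) → ends 8
m1 at 8 (size 26, align 2) → ends 34
a at 34 (size 9, align 1) → ends 43
pad 1 to align 4 for m2
m2 at 44 (size 8, align 4) → ends 52
m11 at 52 (size 24, align 4) → ends 76
e at 76 (size 8, align 4) → ends 84
total 84 bytes, alignment 4

84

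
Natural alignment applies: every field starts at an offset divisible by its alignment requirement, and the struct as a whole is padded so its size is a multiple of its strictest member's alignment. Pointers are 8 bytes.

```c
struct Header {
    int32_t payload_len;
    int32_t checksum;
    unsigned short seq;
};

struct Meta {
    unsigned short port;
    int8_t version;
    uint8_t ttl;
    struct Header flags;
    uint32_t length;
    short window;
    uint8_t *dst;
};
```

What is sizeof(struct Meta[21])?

672

Header: @0: payload_len [4B, align 4] → 4; @4: checksum [4B, align 4] → 8; @8: seq [2B, align 2] → 10; +2 tail pad (align 4); size 12, align 4
@0: port [2B, align 2] → 2
@2: version [1B, align 1] → 3
@3: ttl [1B, align 1] → 4
@4: flags [12B, align 4] → 16
@16: length [4B, align 4] → 20
@20: window [2B, align 2] → 22
+2 pad (align 8)
@24: dst [8B, align 8] → 32
size 32, align 8
array of 21: 21 × 32 = 672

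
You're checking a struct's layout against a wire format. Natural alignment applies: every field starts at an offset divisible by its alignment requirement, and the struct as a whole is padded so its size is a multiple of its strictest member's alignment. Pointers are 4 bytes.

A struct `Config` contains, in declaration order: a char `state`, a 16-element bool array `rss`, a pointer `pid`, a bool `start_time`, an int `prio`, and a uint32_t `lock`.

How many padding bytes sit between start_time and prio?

state at 0 (size 1, align 1) → ends 1
rss at 1 (size 16, align 1) → ends 17
pad 3 to align 4 for pid
pid at 20 (size 4, align 4) → ends 24
start_time at 24 (size 1, align 1) → ends 25
pad 3 to align 4 for prio
prio at 28 (size 4, align 4) → ends 32

3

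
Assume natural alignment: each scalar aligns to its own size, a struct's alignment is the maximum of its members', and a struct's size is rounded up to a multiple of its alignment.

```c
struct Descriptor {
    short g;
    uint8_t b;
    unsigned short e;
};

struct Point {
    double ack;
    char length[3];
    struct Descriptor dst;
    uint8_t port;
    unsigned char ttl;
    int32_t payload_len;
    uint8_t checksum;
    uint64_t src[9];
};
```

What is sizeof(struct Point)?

Descriptor: g at 0 (size 2, align 2) → ends 2; b at 2 (size 1, align 1) → ends 3; pad 1 to align 2 for e; e at 4 (size 2, align 2) → ends 6; total 6 bytes, alignment 2
ack at 0 (size 8, align 8) → ends 8
length at 8 (size 3, align 1) → ends 11
pad 1 to align 2 for dst
dst at 12 (size 6, align 2) → ends 18
port at 18 (size 1, align 1) → ends 19
ttl at 19 (size 1, align 1) → ends 20
payload_len at 20 (size 4, align 4) → ends 24
checksum at 24 (size 1, align 1) → ends 25
pad 7 to align 8 for src
src at 32 (size 72, align 8) → ends 104
total 104 bytes, alignment 8

104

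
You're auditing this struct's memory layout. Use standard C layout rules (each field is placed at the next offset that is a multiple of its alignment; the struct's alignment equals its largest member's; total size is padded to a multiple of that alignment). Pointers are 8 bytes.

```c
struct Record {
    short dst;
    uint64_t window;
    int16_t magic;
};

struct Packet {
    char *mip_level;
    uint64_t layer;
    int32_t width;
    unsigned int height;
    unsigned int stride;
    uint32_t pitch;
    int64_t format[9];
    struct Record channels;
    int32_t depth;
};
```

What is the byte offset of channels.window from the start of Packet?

112

Record: @0: dst [2B, align 2] → 2; +6 pad (align 8); @8: window [8B, align 8] → 16; @16: magic [2B, align 2] → 18; +6 tail pad (align 8); size 24, align 8
@0: mip_level [8B, align 8] → 8
@8: layer [8B, align 8] → 16
@16: width [4B, align 4] → 20
@20: height [4B, align 4] → 24
@24: stride [4B, align 4] → 28
@28: pitch [4B, align 4] → 32
@32: format [72B, align 8] → 104
@104: channels [24B, align 8] → 128
within Record: window at 8
104 + 8 = 112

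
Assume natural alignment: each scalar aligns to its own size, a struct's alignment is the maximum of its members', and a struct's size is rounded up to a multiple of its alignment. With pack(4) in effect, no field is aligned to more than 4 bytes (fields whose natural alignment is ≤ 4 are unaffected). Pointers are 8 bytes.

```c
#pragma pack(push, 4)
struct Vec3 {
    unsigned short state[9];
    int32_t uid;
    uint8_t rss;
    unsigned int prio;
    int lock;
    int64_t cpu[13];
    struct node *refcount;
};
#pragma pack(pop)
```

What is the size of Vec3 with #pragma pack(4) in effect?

148

0..18  state  (18B, 2-aligned)
18..20  -- padding (2B)
20..24  uid  (4B, 4-aligned)
24..25  rss  (1B, 1-aligned)
25..28  -- padding (3B)
28..32  prio  (4B, 4-aligned)
32..36  lock  (4B, 4-aligned)
36..140  cpu  (104B, 4-aligned)
140..148  refcount  (8B, 4-aligned)
sizeof = 148, alignof = 4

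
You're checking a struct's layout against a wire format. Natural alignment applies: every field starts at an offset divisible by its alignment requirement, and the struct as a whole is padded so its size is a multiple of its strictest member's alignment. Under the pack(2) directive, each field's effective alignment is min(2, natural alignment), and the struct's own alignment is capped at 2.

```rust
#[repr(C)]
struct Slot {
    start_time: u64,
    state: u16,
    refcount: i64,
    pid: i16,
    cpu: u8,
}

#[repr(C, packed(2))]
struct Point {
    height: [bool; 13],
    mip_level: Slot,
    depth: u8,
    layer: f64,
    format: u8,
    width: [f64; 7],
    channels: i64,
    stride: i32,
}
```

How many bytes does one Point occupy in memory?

126

Slot: @0: start_time [8B, align 8] → 8; @8: state [2B, align 2] → 10; +6 pad (align 8); @16: refcount [8B, align 8] → 24; @24: pid [2B, align 2] → 26; @26: cpu [1B, align 1] → 27; +5 tail pad (align 8); size 32, align 8
@0: height [13B, align 1] → 13
+1 pad (align 2)
@14: mip_level [32B, align 2] → 46
@46: depth [1B, align 1] → 47
+1 pad (align 2)
@48: layer [8B, align 2] → 56
@56: format [1B, align 1] → 57
+1 pad (align 2)
@58: width [56B, align 2] → 114
@114: channels [8B, align 2] → 122
@122: stride [4B, align 2] → 126
size 126, align 2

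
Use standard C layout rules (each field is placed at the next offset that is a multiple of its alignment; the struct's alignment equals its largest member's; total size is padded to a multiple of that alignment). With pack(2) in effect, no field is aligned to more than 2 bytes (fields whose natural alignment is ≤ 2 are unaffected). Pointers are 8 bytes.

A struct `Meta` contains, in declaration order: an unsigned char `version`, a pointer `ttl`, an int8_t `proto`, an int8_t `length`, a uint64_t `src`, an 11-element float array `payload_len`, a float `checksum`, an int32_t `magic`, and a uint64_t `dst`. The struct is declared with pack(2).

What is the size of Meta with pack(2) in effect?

0..1  version  (1B, 1-aligned)
1..2  -- padding (1B)
2..10  ttl  (8B, 2-aligned)
10..11  proto  (1B, 1-aligned)
11..12  length  (1B, 1-aligned)
12..20  src  (8B, 2-aligned)
20..64  payload_len  (44B, 2-aligned)
64..68  checksum  (4B, 2-aligned)
68..72  magic  (4B, 2-aligned)
72..80  dst  (8B, 2-aligned)
sizeof = 80, alignof = 2

80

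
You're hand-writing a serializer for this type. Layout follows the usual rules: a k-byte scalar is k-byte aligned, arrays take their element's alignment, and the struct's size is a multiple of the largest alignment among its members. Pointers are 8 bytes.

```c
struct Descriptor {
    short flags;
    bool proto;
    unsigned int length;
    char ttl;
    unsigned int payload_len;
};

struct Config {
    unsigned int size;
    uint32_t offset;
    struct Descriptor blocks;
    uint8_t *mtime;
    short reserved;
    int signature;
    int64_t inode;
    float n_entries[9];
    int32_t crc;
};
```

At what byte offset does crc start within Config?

Descriptor: @0: flags [2B, align 2] → 2; @2: proto [1B, align 1] → 3; +1 pad (align 4); @4: length [4B, align 4] → 8; @8: ttl [1B, align 1] → 9; +3 pad (align 4); @12: payload_len [4B, align 4] → 16; size 16, align 4
@0: size [4B, align 4] → 4
@4: offset [4B, align 4] → 8
@8: blocks [16B, align 4] → 24
@24: mtime [8B, align 8] → 32
@32: reserved [2B, align 2] → 34
+2 pad (align 4)
@36: signature [4B, align 4] → 40
@40: inode [8B, align 8] → 48
@48: n_entries [36B, align 4] → 84
@84: crc [4B, align 4] → 88

84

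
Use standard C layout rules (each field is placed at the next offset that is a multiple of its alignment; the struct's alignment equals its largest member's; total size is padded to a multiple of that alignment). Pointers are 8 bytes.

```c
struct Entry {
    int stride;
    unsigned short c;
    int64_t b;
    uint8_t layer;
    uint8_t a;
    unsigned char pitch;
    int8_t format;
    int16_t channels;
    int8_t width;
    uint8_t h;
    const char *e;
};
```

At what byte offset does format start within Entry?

@0: stride [4B, align 4] → 4
@4: c [2B, align 2] → 6
+2 pad (align 8)
@8: b [8B, align 8] → 16
@16: layer [1B, align 1] → 17
@17: a [1B, align 1] → 18
@18: pitch [1B, align 1] → 19
@19: format [1B, align 1] → 20

19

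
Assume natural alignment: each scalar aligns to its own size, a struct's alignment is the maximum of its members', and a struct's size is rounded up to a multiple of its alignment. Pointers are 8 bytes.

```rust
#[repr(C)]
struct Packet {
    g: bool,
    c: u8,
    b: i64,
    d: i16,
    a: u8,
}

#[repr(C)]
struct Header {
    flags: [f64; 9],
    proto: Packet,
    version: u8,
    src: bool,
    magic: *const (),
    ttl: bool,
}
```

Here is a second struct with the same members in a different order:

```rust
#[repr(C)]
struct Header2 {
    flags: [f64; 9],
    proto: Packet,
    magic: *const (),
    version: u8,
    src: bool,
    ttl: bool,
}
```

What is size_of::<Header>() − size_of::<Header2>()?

Packet: g at 0 (size 1, align 1) → ends 1; c at 1 (size 1, align 1) → ends 2; pad 6 to align 8 for b; b at 8 (size 8, align 8) → ends 16; d at 16 (size 2, align 2) → ends 18; a at 18 (size 1, align 1) → ends 19; tail pad 5 to reach multiple of 8; total 24 bytes, alignment 8
flags at 0 (size 72, align 8) → ends 72
proto at 72 (size 24, align 8) → ends 96
version at 96 (size 1, align 1) → ends 97
src at 97 (size 1, align 1) → ends 98
pad 6 to align 8 for magic
magic at 104 (size 8, align 8) → ends 112
ttl at 112 (size 1, align 1) → ends 113
tail pad 7 to reach multiple of 8
total 120 bytes, alignment 8
— Header2 —
flags at 0 (size 72, align 8) → ends 72
proto at 72 (size 24, align 8) → ends 96
magic at 96 (size 8, align 8) → ends 104
version at 104 (size 1, align 1) → ends 105
src at 105 (size 1, align 1) → ends 106
ttl at 106 (size 1, align 1) → ends 107
tail pad 5 to reach multiple of 8
total 112 bytes, alignment 8
120 − 112 = 8

8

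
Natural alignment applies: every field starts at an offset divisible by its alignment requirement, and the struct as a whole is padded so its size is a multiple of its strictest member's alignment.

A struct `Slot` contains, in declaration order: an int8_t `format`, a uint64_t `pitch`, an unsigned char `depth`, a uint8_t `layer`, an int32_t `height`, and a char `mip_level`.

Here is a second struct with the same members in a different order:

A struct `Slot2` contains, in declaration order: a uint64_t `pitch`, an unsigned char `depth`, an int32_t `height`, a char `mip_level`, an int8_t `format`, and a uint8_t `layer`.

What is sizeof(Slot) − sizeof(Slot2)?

@0: format [1B, align 1] → 1
+7 pad (align 8)
@8: pitch [8B, align 8] → 16
@16: depth [1B, align 1] → 17
@17: layer [1B, align 1] → 18
+2 pad (align 4)
@20: height [4B, align 4] → 24
@24: mip_level [1B, align 1] → 25
+7 tail pad (align 8)
size 32, align 8
— Slot2 —
@0: pitch [8B, align 8] → 8
@8: depth [1B, align 1] → 9
+3 pad (align 4)
@12: height [4B, align 4] → 16
@16: mip_level [1B, align 1] → 17
@17: format [1B, align 1] → 18
@18: layer [1B, align 1] → 19
+5 tail pad (align 8)
size 24, align 8
32 − 24 = 8

8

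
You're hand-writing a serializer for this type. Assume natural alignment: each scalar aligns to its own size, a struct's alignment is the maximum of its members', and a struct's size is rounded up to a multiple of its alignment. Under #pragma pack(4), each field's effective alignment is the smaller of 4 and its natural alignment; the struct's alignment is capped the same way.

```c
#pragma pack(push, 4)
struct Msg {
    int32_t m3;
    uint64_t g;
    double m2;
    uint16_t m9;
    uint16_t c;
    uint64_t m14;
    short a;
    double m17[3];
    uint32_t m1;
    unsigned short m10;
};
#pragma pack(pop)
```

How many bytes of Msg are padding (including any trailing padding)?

4

0..4  m3  (4B, 4-aligned)
4..12  g  (8B, 4-aligned)
12..20  m2  (8B, 4-aligned)
20..22  m9  (2B, 2-aligned)
22..24  c  (2B, 2-aligned)
24..32  m14  (8B, 4-aligned)
32..34  a  (2B, 2-aligned)
34..36  -- padding (2B)
36..60  m17  (24B, 4-aligned)
60..64  m1  (4B, 4-aligned)
64..66  m10  (2B, 2-aligned)
66..68  -- tail padding (2B)
sizeof = 68, alignof = 4
data bytes 64, size 68 → padding 4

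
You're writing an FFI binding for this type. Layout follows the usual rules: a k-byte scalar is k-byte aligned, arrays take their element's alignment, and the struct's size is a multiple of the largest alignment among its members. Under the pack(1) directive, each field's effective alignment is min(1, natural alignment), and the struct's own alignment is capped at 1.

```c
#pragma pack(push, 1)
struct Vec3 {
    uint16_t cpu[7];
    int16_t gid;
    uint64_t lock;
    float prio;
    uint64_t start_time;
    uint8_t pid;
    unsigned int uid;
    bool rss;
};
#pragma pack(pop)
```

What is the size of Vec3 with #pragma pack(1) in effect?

0..14  cpu  (14B, 1-aligned)
14..16  gid  (2B, 1-aligned)
16..24  lock  (8B, 1-aligned)
24..28  prio  (4B, 1-aligned)
28..36  start_time  (8B, 1-aligned)
36..37  pid  (1B, 1-aligned)
37..41  uid  (4B, 1-aligned)
41..42  rss  (1B, 1-aligned)
sizeof = 42, alignof = 1

42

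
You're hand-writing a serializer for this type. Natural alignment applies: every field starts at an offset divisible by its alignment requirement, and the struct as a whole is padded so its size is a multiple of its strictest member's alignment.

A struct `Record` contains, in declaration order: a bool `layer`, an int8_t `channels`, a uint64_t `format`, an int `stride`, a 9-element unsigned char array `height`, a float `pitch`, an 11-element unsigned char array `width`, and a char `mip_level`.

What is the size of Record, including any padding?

@0: layer [1B, align 1] → 1
@1: channels [1B, align 1] → 2
+6 pad (align 8)
@8: format [8B, align 8] → 16
@16: stride [4B, align 4] → 20
@20: height [9B, align 1] → 29
+3 pad (align 4)
@32: pitch [4B, align 4] → 36
@36: width [11B, align 1] → 47
@47: mip_level [1B, align 1] → 48
size 48, align 8

48 bytes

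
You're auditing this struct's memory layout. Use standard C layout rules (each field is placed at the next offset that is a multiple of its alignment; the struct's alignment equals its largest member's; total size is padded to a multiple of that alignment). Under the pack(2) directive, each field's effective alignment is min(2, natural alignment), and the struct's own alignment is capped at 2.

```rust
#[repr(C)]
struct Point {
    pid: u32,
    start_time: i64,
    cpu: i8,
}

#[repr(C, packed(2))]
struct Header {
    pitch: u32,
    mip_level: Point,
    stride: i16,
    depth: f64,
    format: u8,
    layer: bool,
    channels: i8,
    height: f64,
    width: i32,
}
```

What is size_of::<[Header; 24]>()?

1296

Point: @0: pid [4B, align 4] → 4; +4 pad (align 8); @8: start_time [8B, align 8] → 16; @16: cpu [1B, align 1] → 17; +7 tail pad (align 8); size 24, align 8
@0: pitch [4B, align 2] → 4
@4: mip_level [24B, align 2] → 28
@28: stride [2B, align 2] → 30
@30: depth [8B, align 2] → 38
@38: format [1B, align 1] → 39
@39: layer [1B, align 1] → 40
@40: channels [1B, align 1] → 41
+1 pad (align 2)
@42: height [8B, align 2] → 50
@50: width [4B, align 2] → 54
size 54, align 2
array of 24: 24 × 54 = 1296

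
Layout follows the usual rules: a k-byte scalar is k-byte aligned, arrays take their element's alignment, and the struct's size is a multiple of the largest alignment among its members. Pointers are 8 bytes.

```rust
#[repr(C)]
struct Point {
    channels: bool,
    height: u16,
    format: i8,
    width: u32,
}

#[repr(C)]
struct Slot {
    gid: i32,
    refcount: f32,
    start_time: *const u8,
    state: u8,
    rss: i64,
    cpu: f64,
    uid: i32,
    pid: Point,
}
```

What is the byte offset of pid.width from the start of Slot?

Point: channels at 0 (size 1, align 1) → ends 1; pad 1 to align 2 for height; height at 2 (size 2, align 2) → ends 4; format at 4 (size 1, align 1) → ends 5; pad 3 to align 4 for width; width at 8 (size 4, align 4) → ends 12; total 12 bytes, alignment 4
gid at 0 (size 4, align 4) → ends 4
refcount at 4 (size 4, align 4) → ends 8
start_time at 8 (size 8, align 8) → ends 16
state at 16 (size 1, align 1) → ends 17
pad 7 to align 8 for rss
rss at 24 (size 8, align 8) → ends 32
cpu at 32 (size 8, align 8) → ends 40
uid at 40 (size 4, align 4) → ends 44
pid at 44 (size 12, align 4) → ends 56
within Point: width at 8
44 + 8 = 52

52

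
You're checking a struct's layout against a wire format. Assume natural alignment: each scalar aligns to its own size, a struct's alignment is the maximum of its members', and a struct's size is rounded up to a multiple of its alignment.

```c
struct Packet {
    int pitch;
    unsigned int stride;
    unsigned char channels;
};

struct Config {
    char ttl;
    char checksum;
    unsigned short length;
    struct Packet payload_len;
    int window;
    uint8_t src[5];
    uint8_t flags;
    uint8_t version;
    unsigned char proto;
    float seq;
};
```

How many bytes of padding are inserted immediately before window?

0

Packet: pitch at 0 (size 4, align 4) → ends 4; stride at 4 (size 4, align 4) → ends 8; channels at 8 (size 1, align 1) → ends 9; tail pad 3 to reach multiple of 4; total 12 bytes, alignment 4
ttl at 0 (size 1, align 1) → ends 1
checksum at 1 (size 1, align 1) → ends 2
length at 2 (size 2, align 2) → ends 4
payload_len at 4 (size 12, align 4) → ends 16
window at 16 (size 4, align 4) → ends 20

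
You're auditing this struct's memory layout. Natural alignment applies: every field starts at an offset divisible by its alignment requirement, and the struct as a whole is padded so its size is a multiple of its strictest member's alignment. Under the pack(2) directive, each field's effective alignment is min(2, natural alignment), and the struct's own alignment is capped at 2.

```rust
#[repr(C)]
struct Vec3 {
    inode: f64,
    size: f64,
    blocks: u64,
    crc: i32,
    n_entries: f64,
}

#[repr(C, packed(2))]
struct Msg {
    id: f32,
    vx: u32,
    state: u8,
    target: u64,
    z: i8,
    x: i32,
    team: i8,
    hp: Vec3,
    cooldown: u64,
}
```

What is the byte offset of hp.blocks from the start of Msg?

42

Vec3: @0: inode [8B, align 8] → 8; @8: size [8B, align 8] → 16; @16: blocks [8B, align 8] → 24; @24: crc [4B, align 4] → 28; +4 pad (align 8); @32: n_entries [8B, align 8] → 40; size 40, align 8
@0: id [4B, align 2] → 4
@4: vx [4B, align 2] → 8
@8: state [1B, align 1] → 9
+1 pad (align 2)
@10: target [8B, align 2] → 18
@18: z [1B, align 1] → 19
+1 pad (align 2)
@20: x [4B, align 2] → 24
@24: team [1B, align 1] → 25
+1 pad (align 2)
@26: hp [40B, align 2] → 66
within Vec3: blocks at 16
26 + 16 = 42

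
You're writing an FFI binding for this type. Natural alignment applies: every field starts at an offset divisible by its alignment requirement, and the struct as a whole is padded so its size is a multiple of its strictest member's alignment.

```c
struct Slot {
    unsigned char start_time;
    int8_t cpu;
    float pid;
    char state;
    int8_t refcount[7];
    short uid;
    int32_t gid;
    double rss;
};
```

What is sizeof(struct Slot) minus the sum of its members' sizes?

0..1  start_time  (1B, 1-aligned)
1..2  cpu  (1B, 1-aligned)
2..4  -- padding (2B)
4..8  pid  (4B, 4-aligned)
8..9  state  (1B, 1-aligned)
9..16  refcount  (7B, 1-aligned)
16..18  uid  (2B, 2-aligned)
18..20  -- padding (2B)
20..24  gid  (4B, 4-aligned)
24..32  rss  (8B, 8-aligned)
sizeof = 32, alignof = 8
data bytes 28, size 32 → padding 4

4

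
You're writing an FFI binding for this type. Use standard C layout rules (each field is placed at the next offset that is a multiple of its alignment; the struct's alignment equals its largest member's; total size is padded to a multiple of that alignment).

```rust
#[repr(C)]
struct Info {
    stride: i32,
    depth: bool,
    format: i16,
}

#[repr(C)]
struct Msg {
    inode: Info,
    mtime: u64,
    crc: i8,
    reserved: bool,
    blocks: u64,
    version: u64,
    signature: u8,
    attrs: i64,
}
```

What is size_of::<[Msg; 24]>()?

1344

Info: stride at 0 (size 4, align 4) → ends 4; depth at 4 (size 1, align 1) → ends 5; pad 1 to align 2 for format; format at 6 (size 2, align 2) → ends 8; total 8 bytes, alignment 4
inode at 0 (size 8, align 4) → ends 8
mtime at 8 (size 8, align 8) → ends 16
crc at 16 (size 1, align 1) → ends 17
reserved at 17 (size 1, align 1) → ends 18
pad 6 to align 8 for blocks
blocks at 24 (size 8, align 8) → ends 32
version at 32 (size 8, align 8) → ends 40
signature at 40 (size 1, align 1) → ends 41
pad 7 to align 8 for attrs
attrs at 48 (size 8, align 8) → ends 56
total 56 bytes, alignment 8
array of 24: 24 × 56 = 1344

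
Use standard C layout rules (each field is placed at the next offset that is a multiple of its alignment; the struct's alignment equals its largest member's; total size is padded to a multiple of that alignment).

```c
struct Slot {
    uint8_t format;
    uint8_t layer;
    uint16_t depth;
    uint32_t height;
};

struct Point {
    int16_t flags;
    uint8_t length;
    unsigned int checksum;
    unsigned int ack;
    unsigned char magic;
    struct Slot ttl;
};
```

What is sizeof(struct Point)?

Slot: 0..1  format  (1B, 1-aligned); 1..2  layer  (1B, 1-aligned); 2..4  depth  (2B, 2-aligned); 4..8  height  (4B, 4-aligned); sizeof = 8, alignof = 4
0..2  flags  (2B, 2-aligned)
2..3  length  (1B, 1-aligned)
3..4  -- padding (1B)
4..8  checksum  (4B, 4-aligned)
8..12  ack  (4B, 4-aligned)
12..13  magic  (1B, 1-aligned)
13..16  -- padding (3B)
16..24  ttl  (8B, 4-aligned)
sizeof = 24, alignof = 4

24 bytes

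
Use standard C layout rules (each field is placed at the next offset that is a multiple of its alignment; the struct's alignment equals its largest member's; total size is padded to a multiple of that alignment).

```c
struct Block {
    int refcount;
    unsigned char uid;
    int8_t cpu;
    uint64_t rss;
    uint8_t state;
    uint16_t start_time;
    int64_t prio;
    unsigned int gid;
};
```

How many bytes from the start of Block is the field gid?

0..4  refcount  (4B, 4-aligned)
4..5  uid  (1B, 1-aligned)
5..6  cpu  (1B, 1-aligned)
6..8  -- padding (2B)
8..16  rss  (8B, 8-aligned)
16..17  state  (1B, 1-aligned)
17..18  -- padding (1B)
18..20  start_time  (2B, 2-aligned)
20..24  -- padding (4B)
24..32  prio  (8B, 8-aligned)
32..36  gid  (4B, 4-aligned)

32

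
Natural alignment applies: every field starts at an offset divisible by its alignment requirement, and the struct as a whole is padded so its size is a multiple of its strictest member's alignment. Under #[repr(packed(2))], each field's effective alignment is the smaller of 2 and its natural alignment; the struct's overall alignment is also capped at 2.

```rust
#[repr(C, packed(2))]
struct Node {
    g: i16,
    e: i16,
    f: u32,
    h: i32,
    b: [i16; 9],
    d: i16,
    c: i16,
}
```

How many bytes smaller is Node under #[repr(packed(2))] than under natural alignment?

natural layout:
  0..2  g  (2B, 2-aligned)
  2..4  e  (2B, 2-aligned)
  4..8  f  (4B, 4-aligned)
  8..12  h  (4B, 4-aligned)
  12..30  b  (18B, 2-aligned)
  30..32  d  (2B, 2-aligned)
  32..34  c  (2B, 2-aligned)
  34..36  -- tail padding (2B)
  sizeof = 36, alignof = 4
packed(2) layout:
  0..2  g  (2B, 2-aligned)
  2..4  e  (2B, 2-aligned)
  4..8  f  (4B, 2-aligned)
  8..12  h  (4B, 2-aligned)
  12..30  b  (18B, 2-aligned)
  30..32  d  (2B, 2-aligned)
  32..34  c  (2B, 2-aligned)
  sizeof = 34, alignof = 2
36 − 34 = 2

2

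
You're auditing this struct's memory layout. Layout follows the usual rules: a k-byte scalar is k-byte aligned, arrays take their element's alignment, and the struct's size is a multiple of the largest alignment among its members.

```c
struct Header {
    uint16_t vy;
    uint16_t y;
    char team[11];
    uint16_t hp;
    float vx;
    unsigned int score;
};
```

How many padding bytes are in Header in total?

@0: vy [2B, align 2] → 2
@2: y [2B, align 2] → 4
@4: team [11B, align 1] → 15
+1 pad (align 2)
@16: hp [2B, align 2] → 18
+2 pad (align 4)
@20: vx [4B, align 4] → 24
@24: score [4B, align 4] → 28
size 28, align 4
data bytes 25, size 28 → padding 3

3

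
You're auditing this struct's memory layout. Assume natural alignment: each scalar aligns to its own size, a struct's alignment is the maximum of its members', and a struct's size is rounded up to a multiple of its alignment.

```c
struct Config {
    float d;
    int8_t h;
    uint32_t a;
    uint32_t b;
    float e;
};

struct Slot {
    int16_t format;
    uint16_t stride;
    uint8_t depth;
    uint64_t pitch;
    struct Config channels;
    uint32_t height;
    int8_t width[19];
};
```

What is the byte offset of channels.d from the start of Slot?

Config: d at 0 (size 4, align 4) → ends 4; h at 4 (size 1, align 1) → ends 5; pad 3 to align 4 for a; a at 8 (size 4, align 4) → ends 12; b at 12 (size 4, align 4) → ends 16; e at 16 (size 4, align 4) → ends 20; total 20 bytes, alignment 4
format at 0 (size 2, align 2) → ends 2
stride at 2 (size 2, align 2) → ends 4
depth at 4 (size 1, align 1) → ends 5
pad 3 to align 8 for pitch
pitch at 8 (size 8, align 8) → ends 16
channels at 16 (size 20, align 4) → ends 36
within Config: d at 0
16 + 0 = 16

16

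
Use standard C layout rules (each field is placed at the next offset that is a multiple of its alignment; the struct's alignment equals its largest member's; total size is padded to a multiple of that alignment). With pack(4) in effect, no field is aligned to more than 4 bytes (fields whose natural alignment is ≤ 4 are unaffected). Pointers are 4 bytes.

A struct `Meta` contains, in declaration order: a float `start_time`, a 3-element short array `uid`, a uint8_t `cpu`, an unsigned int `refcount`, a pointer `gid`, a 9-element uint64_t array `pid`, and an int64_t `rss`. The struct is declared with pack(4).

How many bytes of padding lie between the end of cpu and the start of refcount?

0..4  start_time  (4B, 4-aligned)
4..10  uid  (6B, 2-aligned)
10..11  cpu  (1B, 1-aligned)
11..12  -- padding (1B)
12..16  refcount  (4B, 4-aligned)

1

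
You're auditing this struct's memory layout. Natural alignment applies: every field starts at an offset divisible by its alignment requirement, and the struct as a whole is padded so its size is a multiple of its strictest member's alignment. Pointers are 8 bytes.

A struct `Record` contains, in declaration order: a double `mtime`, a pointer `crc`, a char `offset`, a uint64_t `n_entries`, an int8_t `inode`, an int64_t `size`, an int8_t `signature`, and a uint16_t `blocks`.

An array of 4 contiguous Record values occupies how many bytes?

@0: mtime [8B, align 8] → 8
@8: crc [8B, align 8] → 16
@16: offset [1B, align 1] → 17
+7 pad (align 8)
@24: n_entries [8B, align 8] → 32
@32: inode [1B, align 1] → 33
+7 pad (align 8)
@40: size [8B, align 8] → 48
@48: signature [1B, align 1] → 49
+1 pad (align 2)
@50: blocks [2B, align 2] → 52
+4 tail pad (align 8)
size 56, align 8
array of 4: 4 × 56 = 224

224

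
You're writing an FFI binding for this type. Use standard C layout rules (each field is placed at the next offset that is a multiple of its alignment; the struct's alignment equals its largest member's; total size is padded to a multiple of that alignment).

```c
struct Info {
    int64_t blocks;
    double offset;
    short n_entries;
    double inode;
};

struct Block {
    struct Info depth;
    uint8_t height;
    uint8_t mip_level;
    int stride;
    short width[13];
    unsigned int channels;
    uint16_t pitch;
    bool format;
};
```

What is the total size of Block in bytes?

Info: @0: blocks [8B, align 8] → 8; @8: offset [8B, align 8] → 16; @16: n_entries [2B, align 2] → 18; +6 pad (align 8); @24: inode [8B, align 8] → 32; size 32, align 8
@0: depth [32B, align 8] → 32
@32: height [1B, align 1] → 33
@33: mip_level [1B, align 1] → 34
+2 pad (align 4)
@36: stride [4B, align 4] → 40
@40: width [26B, align 2] → 66
+2 pad (align 4)
@68: channels [4B, align 4] → 72
@72: pitch [2B, align 2] → 74
@74: format [1B, align 1] → 75
+5 tail pad (align 8)
size 80, align 8

80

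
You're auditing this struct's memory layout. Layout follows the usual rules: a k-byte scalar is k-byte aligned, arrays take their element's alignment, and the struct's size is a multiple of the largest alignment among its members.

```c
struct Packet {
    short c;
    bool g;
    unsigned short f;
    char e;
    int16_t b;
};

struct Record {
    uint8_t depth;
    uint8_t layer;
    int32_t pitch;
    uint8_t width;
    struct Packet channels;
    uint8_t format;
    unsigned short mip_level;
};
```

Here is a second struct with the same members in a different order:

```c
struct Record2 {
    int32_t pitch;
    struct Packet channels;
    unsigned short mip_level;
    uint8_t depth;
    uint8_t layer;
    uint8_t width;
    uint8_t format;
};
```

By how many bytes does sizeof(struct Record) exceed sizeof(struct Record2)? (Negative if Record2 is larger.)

Packet: @0: c [2B, align 2] → 2; @2: g [1B, align 1] → 3; +1 pad (align 2); @4: f [2B, align 2] → 6; @6: e [1B, align 1] → 7; +1 pad (align 2); @8: b [2B, align 2] → 10; size 10, align 2
@0: depth [1B, align 1] → 1
@1: layer [1B, align 1] → 2
+2 pad (align 4)
@4: pitch [4B, align 4] → 8
@8: width [1B, align 1] → 9
+1 pad (align 2)
@10: channels [10B, align 2] → 20
@20: format [1B, align 1] → 21
+1 pad (align 2)
@22: mip_level [2B, align 2] → 24
size 24, align 4
— Record2 —
@0: pitch [4B, align 4] → 4
@4: channels [10B, align 2] → 14
@14: mip_level [2B, align 2] → 16
@16: depth [1B, align 1] → 17
@17: layer [1B, align 1] → 18
@18: width [1B, align 1] → 19
@19: format [1B, align 1] → 20
size 20, align 4
24 − 20 = 4

4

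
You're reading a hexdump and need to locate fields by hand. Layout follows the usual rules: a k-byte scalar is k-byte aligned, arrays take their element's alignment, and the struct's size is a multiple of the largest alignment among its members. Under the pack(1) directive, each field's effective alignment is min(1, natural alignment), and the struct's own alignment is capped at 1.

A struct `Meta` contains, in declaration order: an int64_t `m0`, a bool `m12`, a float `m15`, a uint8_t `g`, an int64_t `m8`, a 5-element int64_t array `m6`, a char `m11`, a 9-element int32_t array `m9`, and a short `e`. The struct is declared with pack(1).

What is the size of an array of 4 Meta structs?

404

m0 at 0 (size 8, align 1) → ends 8
m12 at 8 (size 1, align 1) → ends 9
m15 at 9 (size 4, align 1) → ends 13
g at 13 (size 1, align 1) → ends 14
m8 at 14 (size 8, align 1) → ends 22
m6 at 22 (size 40, align 1) → ends 62
m11 at 62 (size 1, align 1) → ends 63
m9 at 63 (size 36, align 1) → ends 99
e at 99 (size 2, align 1) → ends 101
total 101 bytes, alignment 1
array of 4: 4 × 101 = 404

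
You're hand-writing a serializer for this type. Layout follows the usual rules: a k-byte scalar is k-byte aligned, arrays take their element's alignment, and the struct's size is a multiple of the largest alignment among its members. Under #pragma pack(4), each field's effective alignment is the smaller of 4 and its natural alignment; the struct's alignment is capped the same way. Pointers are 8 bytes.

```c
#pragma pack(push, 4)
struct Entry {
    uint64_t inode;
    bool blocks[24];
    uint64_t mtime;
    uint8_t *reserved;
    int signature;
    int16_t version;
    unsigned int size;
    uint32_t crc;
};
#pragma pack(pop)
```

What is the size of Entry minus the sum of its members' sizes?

0..8  inode  (8B, 4-aligned)
8..32  blocks  (24B, 1-aligned)
32..40  mtime  (8B, 4-aligned)
40..48  reserved  (8B, 4-aligned)
48..52  signature  (4B, 4-aligned)
52..54  version  (2B, 2-aligned)
54..56  -- padding (2B)
56..60  size  (4B, 4-aligned)
60..64  crc  (4B, 4-aligned)
sizeof = 64, alignof = 4
data bytes 62, size 64 → padding 2

2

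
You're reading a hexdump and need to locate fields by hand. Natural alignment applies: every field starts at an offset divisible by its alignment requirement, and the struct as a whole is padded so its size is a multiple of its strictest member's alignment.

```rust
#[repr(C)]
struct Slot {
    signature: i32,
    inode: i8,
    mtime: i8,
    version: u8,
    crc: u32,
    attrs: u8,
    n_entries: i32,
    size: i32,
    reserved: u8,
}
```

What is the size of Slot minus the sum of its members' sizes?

@0: signature [4B, align 4] → 4
@4: inode [1B, align 1] → 5
@5: mtime [1B, align 1] → 6
@6: version [1B, align 1] → 7
+1 pad (align 4)
@8: crc [4B, align 4] → 12
@12: attrs [1B, align 1] → 13
+3 pad (align 4)
@16: n_entries [4B, align 4] → 20
@20: size [4B, align 4] → 24
@24: reserved [1B, align 1] → 25
+3 tail pad (align 4)
size 28, align 4
data bytes 21, size 28 → padding 7

7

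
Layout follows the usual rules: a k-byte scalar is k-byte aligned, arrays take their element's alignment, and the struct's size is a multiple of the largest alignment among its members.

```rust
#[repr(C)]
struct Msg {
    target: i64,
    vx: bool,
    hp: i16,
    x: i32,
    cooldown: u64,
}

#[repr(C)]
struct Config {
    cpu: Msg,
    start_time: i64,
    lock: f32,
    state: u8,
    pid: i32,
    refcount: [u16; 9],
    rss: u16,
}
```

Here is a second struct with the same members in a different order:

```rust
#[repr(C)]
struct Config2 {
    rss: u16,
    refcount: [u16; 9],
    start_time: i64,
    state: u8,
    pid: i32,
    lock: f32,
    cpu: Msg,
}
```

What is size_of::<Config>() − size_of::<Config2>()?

Msg: target at 0 (size 8, align 8) → ends 8; vx at 8 (size 1, align 1) → ends 9; pad 1 to align 2 for hp; hp at 10 (size 2, align 2) → ends 12; x at 12 (size 4, align 4) → ends 16; cooldown at 16 (size 8, align 8) → ends 24; total 24 bytes, alignment 8
cpu at 0 (size 24, align 8) → ends 24
start_time at 24 (size 8, align 8) → ends 32
lock at 32 (size 4, align 4) → ends 36
state at 36 (size 1, align 1) → ends 37
pad 3 to align 4 for pid
pid at 40 (size 4, align 4) → ends 44
refcount at 44 (size 18, align 2) → ends 62
rss at 62 (size 2, align 2) → ends 64
total 64 bytes, alignment 8
— Config2 —
rss at 0 (size 2, align 2) → ends 2
refcount at 2 (size 18, align 2) → ends 20
pad 4 to align 8 for start_time
start_time at 24 (size 8, align 8) → ends 32
state at 32 (size 1, align 1) → ends 33
pad 3 to align 4 for pid
pid at 36 (size 4, align 4) → ends 40
lock at 40 (size 4, align 4) → ends 44
pad 4 to align 8 for cpu
cpu at 48 (size 24, align 8) → ends 72
total 72 bytes, alignment 8
64 − 72 = -8

-8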